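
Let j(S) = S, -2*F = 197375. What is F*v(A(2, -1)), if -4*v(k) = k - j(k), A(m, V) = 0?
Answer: 0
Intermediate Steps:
F = -197375/2 (F = -½*197375 = -197375/2 ≈ -98688.)
v(k) = 0 (v(k) = -(k - k)/4 = -¼*0 = 0)
F*v(A(2, -1)) = -197375/2*0 = 0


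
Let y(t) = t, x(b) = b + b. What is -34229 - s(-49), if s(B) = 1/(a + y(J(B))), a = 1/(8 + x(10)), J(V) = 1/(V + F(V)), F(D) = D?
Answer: -171341/5 ≈ -34268.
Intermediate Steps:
x(b) = 2*b
J(V) = 1/(2*V) (J(V) = 1/(V + V) = 1/(2*V))
a = 1/28 (a = 1/(8 + 2*10) = 1/(8 + 20) = 1/28 ≈ 0.035714)
s(B) = 1/(1/28 + 1/(2*B))
-34229 - s(-49) = -34229 - 28*(-49)/(14 - 49) = -34229 - 28*(-49)/(-35) = -34229 - 28*(-49)*(-1)/35 = -34229 - 1*196/5 = -34229 - 196/5 = -171341/5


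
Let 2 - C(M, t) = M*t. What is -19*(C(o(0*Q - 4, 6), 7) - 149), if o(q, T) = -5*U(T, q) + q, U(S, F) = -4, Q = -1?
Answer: 4921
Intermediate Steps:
o(q, T) = 20 + q (o(q, T) = -5*(-4) + q = 20 + q)
C(M, t) = 2 - M*t
-19*(C(o(0*Q - 4, 6), 7) - 149) = -19*((2 - 1*(20 + (0*(-1) - 4))*7) - 149) = -19*((2 - 1*(20 + (0 - 4))*7) - 149) = -19*((2 - 1*(20 - 4)*7) - 149) = -19*((2 - 1*16*7) - 149) = -19*((2 - 112) - 149) = -19*(-110 - 149) = -19*(-259) = 4921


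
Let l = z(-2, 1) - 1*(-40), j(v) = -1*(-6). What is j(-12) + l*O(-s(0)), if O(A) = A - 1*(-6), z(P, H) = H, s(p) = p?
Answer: 252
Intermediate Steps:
j(v) = 6
O(A) = 6 + A (O(A) = A + 6 = 6 + A)
l = 41 (l = 1 - 1*(-40) = 1 + 40 = 41)
j(-12) + l*O(-s(0)) = 6 + 41*(6 - 1*0) = 6 + 41*(6 + 0) = 6 + 41*6 = 6 + 246 = 252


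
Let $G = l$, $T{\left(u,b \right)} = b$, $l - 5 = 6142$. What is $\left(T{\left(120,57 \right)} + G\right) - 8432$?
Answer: $-2228$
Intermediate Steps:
$l = 6147$ ($l = 5 + 6142 = 6147$)
$G = 6147$
$\left(T{\left(120,57 \right)} + G\right) - 8432 = \left(57 + 6147\right) - 8432 = 6204 - 8432 = -2228$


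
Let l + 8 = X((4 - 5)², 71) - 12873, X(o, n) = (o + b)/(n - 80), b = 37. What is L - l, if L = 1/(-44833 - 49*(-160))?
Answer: 1429989074/110979 ≈ 12885.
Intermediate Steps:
L = -1/36993 (L = 1/(-44833 + 7840) = 1/(-36993) = -1/36993 ≈ -2.7032e-5)
X(o, n) = (37 + o)/(-80 + n) (X(o, n) = (o + 37)/(n - 80) = (37 + o)/(-80 + n))
l = -115967/9 (l = -8 + ((37 + (4 - 5)²)/(-80 + 71) - 12873) = -8 + ((37 + (-1)²)/(-9) - 12873) = -8 + (-(37 + 1)/9 - 12873) = -8 + (-⅑*38 - 12873) = -8 + (-38/9 - 12873) = -8 - 115895/9 = -115967/9 ≈ -12885.)
L - l = -1/36993 - 1*(-115967/9) = -1/36993 + 115967/9 = 1429989074/110979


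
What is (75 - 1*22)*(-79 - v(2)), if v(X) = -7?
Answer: -3816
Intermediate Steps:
(75 - 1*22)*(-79 - v(2)) = (75 - 1*22)*(-79 - 1*(-7)) = (75 - 22)*(-79 + 7) = 53*(-72) = -3816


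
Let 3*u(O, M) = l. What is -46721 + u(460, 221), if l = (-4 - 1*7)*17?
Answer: -140350/3 ≈ -46783.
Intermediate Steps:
l = -187 (l = (-4 - 7)*17 = -11*17 = -187)
u(O, M) = -187/3 (u(O, M) = (1/3)*(-187) = -187/3)
-46721 + u(460, 221) = -46721 - 187/3 = -140350/3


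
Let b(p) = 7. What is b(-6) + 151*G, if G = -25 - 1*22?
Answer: -7090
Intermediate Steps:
G = -47 (G = -25 - 22 = -47)
b(-6) + 151*G = 7 + 151*(-47) = 7 - 7097 = -7090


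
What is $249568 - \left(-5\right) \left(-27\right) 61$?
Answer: $241333$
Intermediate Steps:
$249568 - \left(-5\right) \left(-27\right) 61 = 249568 - 135 \cdot 61 = 249568 - 8235 = 241333$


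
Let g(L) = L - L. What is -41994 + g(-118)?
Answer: -41994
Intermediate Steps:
g(L) = 0
-41994 + g(-118) = -41994 + 0 = -41994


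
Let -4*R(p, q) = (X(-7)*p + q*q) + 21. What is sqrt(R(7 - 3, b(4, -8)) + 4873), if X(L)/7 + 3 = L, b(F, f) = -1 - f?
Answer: sqrt(19702)/2 ≈ 70.182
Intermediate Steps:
X(L) = -21 + 7*L
R(p, q) = -21/4 - q**2/4 + 35*p/2 (R(p, q) = -(((-21 + 7*(-7))*p + q*q) + 21)/4 = -(((-21 - 49)*p + q**2) + 21)/4 = -((-70*p + q**2) + 21)/4 = -((q**2 - 70*p) + 21)/4 = -(21 + q**2 - 70*p)/4 = -21/4 - q**2/4 + 35*p/2)
sqrt(R(7 - 3, b(4, -8)) + 4873) = sqrt((-21/4 - (-1 - 1*(-8))**2/4 + 35*(7 - 3)/2) + 4873) = sqrt((-21/4 - (-1 + 8)**2/4 + (35/2)*4) + 4873) = sqrt((-21/4 - 1/4*7**2 + 70) + 4873) = sqrt((-21/4 - 1/4*49 + 70) + 4873) = sqrt((-21/4 - 49/4 + 70) + 4873) = sqrt(105/2 + 4873) = sqrt(9851/2) = sqrt(19702)/2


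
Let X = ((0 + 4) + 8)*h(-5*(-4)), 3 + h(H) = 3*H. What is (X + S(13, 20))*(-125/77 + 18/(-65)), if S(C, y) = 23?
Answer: -960611/715 ≈ -1343.5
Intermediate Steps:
h(H) = -3 + 3*H
X = 684 (X = ((0 + 4) + 8)*(-3 + 3*(-5*(-4))) = (4 + 8)*(-3 + 3*20) = 12*(-3 + 60) = 12*57 = 684)
(X + S(13, 20))*(-125/77 + 18/(-65)) = (684 + 23)*(-125/77 + 18/(-65)) = 707*(-125*1/77 + 18*(-1/65)) = 707*(-125/77 - 18/65) = 707*(-9511/5005) = -960611/715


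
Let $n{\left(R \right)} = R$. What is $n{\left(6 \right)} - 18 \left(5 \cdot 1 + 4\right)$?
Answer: $-156$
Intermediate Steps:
$n{\left(6 \right)} - 18 \left(5 \cdot 1 + 4\right) = 6 - 18 \left(5 \cdot 1 + 4\right) = 6 - 18 \left(5 + 4\right) = 6 - 162 = -156$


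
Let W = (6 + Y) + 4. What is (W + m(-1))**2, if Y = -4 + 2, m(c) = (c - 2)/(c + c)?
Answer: 361/4 ≈ 90.250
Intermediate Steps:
m(c) = (-2 + c)/(2*c) (m(c) = (-2 + c)/((2*c)) = (-2 + c)*(1/(2*c)) = (-2 + c)/(2*c))
Y = -2
W = 8 (W = (6 - 2) + 4 = 4 + 4 = 8)
(W + m(-1))**2 = (8 + (1/2)*(-2 - 1)/(-1))**2 = (8 + (1/2)*(-1)*(-3))**2 = (8 + 3/2)**2 = (19/2)**2 = 361/4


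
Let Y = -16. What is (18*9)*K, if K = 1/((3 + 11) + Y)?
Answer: -81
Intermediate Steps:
K = -½ (K = 1/((3 + 11) - 16) = 1/(14 - 16) = 1/(-2) = -½ ≈ -0.50000)
(18*9)*K = (18*9)*(-½) = 162*(-½) = -81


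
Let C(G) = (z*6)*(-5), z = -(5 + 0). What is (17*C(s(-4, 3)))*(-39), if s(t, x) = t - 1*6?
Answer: -99450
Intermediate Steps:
z = -5 (z = -1*5 = -5)
s(t, x) = -6 + t (s(t, x) = t - 6 = -6 + t)
C(G) = 150 (C(G) = -5*6*(-5) = -30*(-5) = 150)
(17*C(s(-4, 3)))*(-39) = (17*150)*(-39) = 2550*(-39) = -99450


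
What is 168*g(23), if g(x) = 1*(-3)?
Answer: -504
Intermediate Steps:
g(x) = -3
168*g(23) = 168*(-3) = -504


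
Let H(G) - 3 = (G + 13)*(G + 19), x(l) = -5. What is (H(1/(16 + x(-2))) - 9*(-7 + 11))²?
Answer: 688905009/14641 ≈ 47053.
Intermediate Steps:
H(G) = 3 + (13 + G)*(19 + G) (H(G) = 3 + (G + 13)*(G + 19) = 3 + (13 + G)*(19 + G))
(H(1/(16 + x(-2))) - 9*(-7 + 11))² = ((250 + (1/(16 - 5))² + 32/(16 - 5)) - 9*(-7 + 11))² = ((250 + (1/11)² + 32/11) - 9*4)² = ((250 + (1/11)² + 32*(1/11)) - 36)² = ((250 + 1/121 + 32/11) - 36)² = (30603/121 - 36)² = (26247/121)² = 688905009/14641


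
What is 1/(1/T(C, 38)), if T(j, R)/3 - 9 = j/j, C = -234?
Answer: 30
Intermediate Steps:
T(j, R) = 30 (T(j, R) = 27 + 3*(j/j) = 27 + 3*1 = 27 + 3 = 30)
1/(1/T(C, 38)) = 1/(1/30) = 30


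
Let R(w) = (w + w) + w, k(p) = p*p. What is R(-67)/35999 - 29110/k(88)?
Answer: -524743717/139388128 ≈ -3.7646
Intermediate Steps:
k(p) = p²
R(w) = 3*w (R(w) = 2*w + w = 3*w)
R(-67)/35999 - 29110/k(88) = (3*(-67))/35999 - 29110/(88²) = -201*1/35999 - 29110/7744 = -201/35999 - 29110*1/7744 = -201/35999 - 14555/3872 = -524743717/139388128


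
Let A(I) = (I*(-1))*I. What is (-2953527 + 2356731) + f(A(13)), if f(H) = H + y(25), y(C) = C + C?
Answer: -596915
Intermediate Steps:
y(C) = 2*C
A(I) = -I**2 (A(I) = (-I)*I = -I**2)
f(H) = 50 + H (f(H) = H + 2*25 = H + 50 = 50 + H)
(-2953527 + 2356731) + f(A(13)) = (-2953527 + 2356731) + (50 - 1*13**2) = -596796 + (50 - 1*169) = -596796 + (50 - 169) = -596796 - 119 = -596915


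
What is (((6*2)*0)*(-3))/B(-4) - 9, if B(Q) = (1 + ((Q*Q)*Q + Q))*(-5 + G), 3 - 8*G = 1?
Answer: -9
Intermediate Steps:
G = ¼ (G = 3/8 - ⅛*1 = 3/8 - ⅛ = ¼ ≈ 0.25000)
B(Q) = -19/4 - 19*Q/4 - 19*Q³/4 (B(Q) = (1 + ((Q*Q)*Q + Q))*(-5 + ¼) = (1 + (Q²*Q + Q))*(-19/4) = (1 + (Q³ + Q))*(-19/4) = (1 + (Q + Q³))*(-19/4) = (1 + Q + Q³)*(-19/4) = -19/4 - 19*Q/4 - 19*Q³/4)
(((6*2)*0)*(-3))/B(-4) - 9 = (((6*2)*0)*(-3))/(-19/4 - 19/4*(-4) - 19/4*(-4)³) - 9 = ((12*0)*(-3))/(-19/4 + 19 - 19/4*(-64)) - 9 = (0*(-3))/(-19/4 + 19 + 304) - 9 = 0/(1273/4) - 9 = 0*(4/1273) - 9 = 0 - 9 = -9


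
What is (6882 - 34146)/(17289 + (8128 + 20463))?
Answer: -3408/5735 ≈ -0.59425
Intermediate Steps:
(6882 - 34146)/(17289 + (8128 + 20463)) = -27264/(17289 + 28591) = -27264/45880 = -27264*1/45880 = -3408/5735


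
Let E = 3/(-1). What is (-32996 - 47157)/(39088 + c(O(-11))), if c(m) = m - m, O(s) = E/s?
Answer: -80153/39088 ≈ -2.0506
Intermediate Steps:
E = -3 (E = 3*(-1) = -3)
O(s) = -3/s
c(m) = 0
(-32996 - 47157)/(39088 + c(O(-11))) = (-32996 - 47157)/(39088 + 0) = -80153/39088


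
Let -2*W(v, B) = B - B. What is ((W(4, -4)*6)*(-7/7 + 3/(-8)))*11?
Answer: 0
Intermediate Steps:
W(v, B) = 0 (W(v, B) = -(B - B)/2 = -½*0 = 0)
((W(4, -4)*6)*(-7/7 + 3/(-8)))*11 = ((0*6)*(-7/7 + 3/(-8)))*11 = (0*(-7*⅐ + 3*(-⅛)))*11 = (0*(-1 - 3/8))*11 = (0*(-11/8))*11 = 0*11 = 0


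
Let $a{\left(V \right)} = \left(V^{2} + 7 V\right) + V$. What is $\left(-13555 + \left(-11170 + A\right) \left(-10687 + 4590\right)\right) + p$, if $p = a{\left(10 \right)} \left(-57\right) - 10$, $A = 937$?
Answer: $62366776$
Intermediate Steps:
$a{\left(V \right)} = V^{2} + 8 V$
$p = -10270$ ($p = 10 \left(8 + 10\right) \left(-57\right) - 10 = 10 \cdot 18 \left(-57\right) - 10 = 180 \left(-57\right) - 10 = -10260 - 10 = -10270$)
$\left(-13555 + \left(-11170 + A\right) \left(-10687 + 4590\right)\right) + p = \left(-13555 + \left(-11170 + 937\right) \left(-10687 + 4590\right)\right) - 10270 = \left(-13555 - -62390601\right) - 10270 = \left(-13555 + 62390601\right) - 10270 = 62377046 - 10270 = 62366776$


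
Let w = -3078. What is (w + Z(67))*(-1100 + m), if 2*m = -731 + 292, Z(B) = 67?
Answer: 7946029/2 ≈ 3.9730e+6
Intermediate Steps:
m = -439/2 (m = (-731 + 292)/2 = (1/2)*(-439) = -439/2 ≈ -219.50)
(w + Z(67))*(-1100 + m) = (-3078 + 67)*(-1100 - 439/2) = -3011*(-2639/2) = 7946029/2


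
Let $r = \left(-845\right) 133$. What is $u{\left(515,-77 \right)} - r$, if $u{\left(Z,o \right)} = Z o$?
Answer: $72730$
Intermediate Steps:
$r = -112385$
$u{\left(515,-77 \right)} - r = 515 \left(-77\right) - -112385 = -39655 + 112385 = 72730$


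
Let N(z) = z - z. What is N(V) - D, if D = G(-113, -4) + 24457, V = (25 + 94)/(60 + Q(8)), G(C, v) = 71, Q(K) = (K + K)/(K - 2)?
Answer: -24528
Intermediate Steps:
Q(K) = 2*K/(-2 + K) (Q(K) = (2*K)/(-2 + K) = 2*K/(-2 + K))
V = 357/188 (V = (25 + 94)/(60 + 2*8/(-2 + 8)) = 119/(60 + 2*8/6) = 119/(60 + 2*8*(⅙)) = 119/(60 + 8/3) = 119/(188/3) = 119*(3/188) = 357/188 ≈ 1.8989)
N(z) = 0
D = 24528 (D = 71 + 24457 = 24528)
N(V) - D = 0 - 1*24528 = 0 - 24528 = -24528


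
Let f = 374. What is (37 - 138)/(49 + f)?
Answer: -101/423 ≈ -0.23877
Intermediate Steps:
(37 - 138)/(49 + f) = (37 - 138)/(49 + 374) = -101/423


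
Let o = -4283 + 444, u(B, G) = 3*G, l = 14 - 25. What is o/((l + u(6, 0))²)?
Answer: -349/11 ≈ -31.727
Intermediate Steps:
l = -11
o = -3839
o/((l + u(6, 0))²) = -3839/(-11 + 3*0)² = -3839/(-11 + 0)² = -3839/((-11)²) = -3839/121 = -3839*1/121 = -349/11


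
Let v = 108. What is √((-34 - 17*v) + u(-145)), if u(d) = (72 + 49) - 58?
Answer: I*√1807 ≈ 42.509*I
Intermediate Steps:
u(d) = 63 (u(d) = 121 - 58 = 63)
√((-34 - 17*v) + u(-145)) = √((-34 - 17*108) + 63) = √((-34 - 1836) + 63) = √(-1870 + 63) = √(-1807) = I*√1807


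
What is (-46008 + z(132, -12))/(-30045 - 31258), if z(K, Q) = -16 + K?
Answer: 4172/5573 ≈ 0.74861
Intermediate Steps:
(-46008 + z(132, -12))/(-30045 - 31258) = (-46008 + (-16 + 132))/(-30045 - 31258) = (-46008 + 116)/(-61303) = -45892*(-1/61303) = 4172/5573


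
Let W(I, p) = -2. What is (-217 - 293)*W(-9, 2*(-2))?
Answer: 1020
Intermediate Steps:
(-217 - 293)*W(-9, 2*(-2)) = (-217 - 293)*(-2) = -510*(-2) = 1020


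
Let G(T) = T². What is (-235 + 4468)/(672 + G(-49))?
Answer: 4233/3073 ≈ 1.3775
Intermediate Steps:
(-235 + 4468)/(672 + G(-49)) = (-235 + 4468)/(672 + (-49)²) = 4233/(672 + 2401) = 4233/3073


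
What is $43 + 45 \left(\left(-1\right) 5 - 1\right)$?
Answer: $-227$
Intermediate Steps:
$43 + 45 \left(\left(-1\right) 5 - 1\right) = 43 + 45 \left(-5 - 1\right) = 43 + 45 \left(-6\right) = 43 - 270 = -227$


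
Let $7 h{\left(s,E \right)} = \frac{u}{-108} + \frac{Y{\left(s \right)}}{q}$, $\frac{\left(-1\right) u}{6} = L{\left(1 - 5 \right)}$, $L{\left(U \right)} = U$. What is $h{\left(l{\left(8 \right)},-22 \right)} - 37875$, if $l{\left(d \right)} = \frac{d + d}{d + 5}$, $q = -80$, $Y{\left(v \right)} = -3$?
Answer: $- \frac{27270019}{720} \approx -37875.0$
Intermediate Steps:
$u = 24$ ($u = - 6 \left(1 - 5\right) = \left(-6\right) \left(-4\right) = 24$)
$l{\left(d \right)} = \frac{2 d}{5 + d}$
$h{\left(s,E \right)} = - \frac{19}{720}$ ($h{\left(s,E \right)} = \frac{\frac{24}{-108} - \frac{3}{-80}}{7} = \frac{24 \left(- \frac{1}{108}\right) - - \frac{3}{80}}{7} = \frac{- \frac{2}{9} + \frac{3}{80}}{7} = \frac{1}{7} \left(- \frac{133}{720}\right) = - \frac{19}{720}$)
$h{\left(l{\left(8 \right)},-22 \right)} - 37875 = - \frac{19}{720} - 37875 = - \frac{27270019}{720}$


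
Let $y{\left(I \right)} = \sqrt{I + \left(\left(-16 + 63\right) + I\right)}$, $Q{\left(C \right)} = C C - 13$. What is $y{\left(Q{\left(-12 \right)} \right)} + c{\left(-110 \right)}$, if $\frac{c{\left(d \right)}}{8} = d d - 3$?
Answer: $96776 + \sqrt{309} \approx 96794.0$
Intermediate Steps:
$Q{\left(C \right)} = -13 + C^{2}$ ($Q{\left(C \right)} = C^{2} - 13 = -13 + C^{2}$)
$y{\left(I \right)} = \sqrt{47 + 2 I}$ ($y{\left(I \right)} = \sqrt{I + \left(47 + I\right)} = \sqrt{47 + 2 I}$)
$c{\left(d \right)} = -24 + 8 d^{2}$ ($c{\left(d \right)} = 8 \left(d d - 3\right) = 8 \left(d^{2} - 3\right) = 8 \left(-3 + d^{2}\right) = -24 + 8 d^{2}$)
$y{\left(Q{\left(-12 \right)} \right)} + c{\left(-110 \right)} = \sqrt{47 + 2 \left(-13 + \left(-12\right)^{2}\right)} - \left(24 - 8 \left(-110\right)^{2}\right) = \sqrt{47 + 2 \left(-13 + 144\right)} + \left(-24 + 8 \cdot 12100\right) = \sqrt{47 + 2 \cdot 131} + \left(-24 + 96800\right) = \sqrt{47 + 262} + 96776 = \sqrt{309} + 96776 = 96776 + \sqrt{309}$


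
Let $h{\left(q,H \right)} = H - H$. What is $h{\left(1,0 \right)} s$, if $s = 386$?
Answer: $0$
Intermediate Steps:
$h{\left(q,H \right)} = 0$
$h{\left(1,0 \right)} s = 0 \cdot 386 = 0$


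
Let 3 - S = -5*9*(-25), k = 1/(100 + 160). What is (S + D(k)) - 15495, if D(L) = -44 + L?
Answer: -4331859/260 ≈ -16661.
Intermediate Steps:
k = 1/260 ≈ 0.0038462
S = -1122 (S = 3 - (-5*9)*(-25) = 3 - (-45)*(-25) = 3 - 1*1125 = 3 - 1125 = -1122)
(S + D(k)) - 15495 = (-1122 + (-44 + 1/260)) - 15495 = (-1122 - 11439/260) - 15495 = -303159/260 - 15495 = -4331859/260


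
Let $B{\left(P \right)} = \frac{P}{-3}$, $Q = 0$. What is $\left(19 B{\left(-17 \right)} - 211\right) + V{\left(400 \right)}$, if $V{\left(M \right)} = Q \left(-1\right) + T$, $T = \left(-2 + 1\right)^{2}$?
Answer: $- \frac{307}{3} \approx -102.33$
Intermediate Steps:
$T = 1$ ($T = \left(-1\right)^{2} = 1$)
$B{\left(P \right)} = - \frac{P}{3}$ ($B{\left(P \right)} = P \left(- \frac{1}{3}\right) = - \frac{P}{3}$)
$V{\left(M \right)} = 1$ ($V{\left(M \right)} = 0 \left(-1\right) + 1 = 0 + 1 = 1$)
$\left(19 B{\left(-17 \right)} - 211\right) + V{\left(400 \right)} = \left(19 \left(\left(- \frac{1}{3}\right) \left(-17\right)\right) - 211\right) + 1 = \left(19 \cdot \frac{17}{3} - 211\right) + 1 = \left(\frac{323}{3} - 211\right) + 1 = - \frac{310}{3} + 1 = - \frac{307}{3}$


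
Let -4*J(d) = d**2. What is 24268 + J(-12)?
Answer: 24232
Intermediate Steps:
J(d) = -d**2/4
24268 + J(-12) = 24268 - 1/4*(-12)**2 = 24268 - 1/4*144 = 24268 - 36 = 24232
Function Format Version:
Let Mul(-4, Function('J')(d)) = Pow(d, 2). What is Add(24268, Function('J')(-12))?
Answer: 24232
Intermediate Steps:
Function('J')(d) = Mul(Rational(-1, 4), Pow(d, 2))
Add(24268, Function('J')(-12)) = Add(24268, Mul(Rational(-1, 4), Pow(-12, 2))) = Add(24268, Mul(Rational(-1, 4), 144)) = Add(24268, -36) = 24232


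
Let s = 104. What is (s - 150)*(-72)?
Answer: 3312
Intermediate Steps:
(s - 150)*(-72) = (104 - 150)*(-72) = -46*(-72) = 3312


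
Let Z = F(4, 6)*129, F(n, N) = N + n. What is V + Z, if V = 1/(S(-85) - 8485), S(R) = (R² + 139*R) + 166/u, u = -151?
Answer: 2547093239/1974491 ≈ 1290.0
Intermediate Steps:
S(R) = -166/151 + R² + 139*R (S(R) = (R² + 139*R) + 166/(-151) = (R² + 139*R) + 166*(-1/151) = (R² + 139*R) - 166/151 = -166/151 + R² + 139*R)
Z = 1290 (Z = (6 + 4)*129 = 10*129 = 1290)
V = -151/1974491 (V = 1/((-166/151 - 85*(139 - 85)) - 8485) = 1/((-166/151 - 85*54) - 8485) = 1/((-166/151 - 4590) - 8485) = 1/(-693256/151 - 8485) = 1/(-1974491/151) = -151/1974491 ≈ -7.6475e-5)
V + Z = -151/1974491 + 1290 = 2547093239/1974491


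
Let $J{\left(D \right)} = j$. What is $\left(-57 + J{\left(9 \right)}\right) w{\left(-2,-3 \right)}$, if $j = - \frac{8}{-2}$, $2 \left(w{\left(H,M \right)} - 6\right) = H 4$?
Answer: $-106$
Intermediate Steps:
$w{\left(H,M \right)} = 6 + 2 H$ ($w{\left(H,M \right)} = 6 + \frac{H 4}{2} = 6 + \frac{4 H}{2} = 6 + 2 H$)
$j = 4$ ($j = \left(-8\right) \left(- \frac{1}{2}\right) = 4$)
$J{\left(D \right)} = 4$
$\left(-57 + J{\left(9 \right)}\right) w{\left(-2,-3 \right)} = \left(-57 + 4\right) \left(6 + 2 \left(-2\right)\right) = - 53 \left(6 - 4\right) = \left(-53\right) 2 = -106$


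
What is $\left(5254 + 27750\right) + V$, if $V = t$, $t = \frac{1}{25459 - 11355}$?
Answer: $\frac{465488417}{14104} \approx 33004.0$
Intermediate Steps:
$t = \frac{1}{14104} \approx 7.0902 \cdot 10^{-5}$
$V = \frac{1}{14104} \approx 7.0902 \cdot 10^{-5}$
$\left(5254 + 27750\right) + V = \left(5254 + 27750\right) + \frac{1}{14104} = 33004 + \frac{1}{14104} = \frac{465488417}{14104}$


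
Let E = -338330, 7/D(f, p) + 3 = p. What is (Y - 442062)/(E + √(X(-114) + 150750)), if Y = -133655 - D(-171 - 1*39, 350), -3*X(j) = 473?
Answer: 202768415351940/119160186878281 + 199773806*√1355331/119160186878281 ≈ 1.7036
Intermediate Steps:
X(j) = -473/3 (X(j) = -⅓*473 = -473/3)
D(f, p) = 7/(-3 + p)
Y = -46378292/347 (Y = -133655 - 7/(-3 + 350) = -133655 - 7/347 = -46378292/347 ≈ -1.3366e+5)
(Y - 442062)/(E + √(X(-114) + 150750)) = (-46378292/347 - 442062)/(-338330 + √(-473/3 + 150750)) = -199773806/(347*(-338330 + √(451777/3))) = -199773806/(347*(-338330 + √1355331/3))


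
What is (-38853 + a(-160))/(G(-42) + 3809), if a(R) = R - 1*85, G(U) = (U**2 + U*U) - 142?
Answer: -39098/7195 ≈ -5.4341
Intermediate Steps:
G(U) = -142 + 2*U**2 (G(U) = (U**2 + U**2) - 142 = 2*U**2 - 142 = -142 + 2*U**2)
a(R) = -85 + R (a(R) = R - 85 = -85 + R)
(-38853 + a(-160))/(G(-42) + 3809) = (-38853 + (-85 - 160))/((-142 + 2*(-42)**2) + 3809) = (-38853 - 245)/((-142 + 2*1764) + 3809) = -39098/((-142 + 3528) + 3809) = -39098/(3386 + 3809) = -39098/7195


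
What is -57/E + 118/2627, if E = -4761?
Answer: 237179/4169049 ≈ 0.056890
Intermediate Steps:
-57/E + 118/2627 = -57/(-4761) + 118/2627 = -57*(-1/4761) + 118*(1/2627) = 19/1587 + 118/2627 = 237179/4169049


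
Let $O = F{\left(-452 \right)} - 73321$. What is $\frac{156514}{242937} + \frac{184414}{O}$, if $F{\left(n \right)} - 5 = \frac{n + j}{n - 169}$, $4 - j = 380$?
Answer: $- \frac{2631016751}{1406119356} \approx -1.8711$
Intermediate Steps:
$j = -376$ ($j = 4 - 380 = -376$)
$F{\left(n \right)} = 5 + \frac{-376 + n}{-169 + n}$ ($F{\left(n \right)} = 5 + \frac{n - 376}{n - 169} = 5 + \frac{-376 + n}{-169 + n}$)
$O = - \frac{219944}{3}$ ($O = \frac{3 \left(-407 + 2 \left(-452\right)\right)}{-169 - 452} - 73321 = \frac{3 \left(-407 - 904\right)}{-621} - 73321 = 3 \left(- \frac{1}{621}\right) \left(-1311\right) - 73321 = \frac{19}{3} - 73321 = - \frac{219944}{3} \approx -73315.0$)
$\frac{156514}{242937} + \frac{184414}{O} = \frac{156514}{242937} + \frac{184414}{- \frac{219944}{3}} = 156514 \cdot \frac{1}{242937} + 184414 \left(- \frac{3}{219944}\right) = \frac{156514}{242937} - \frac{14559}{5788} = - \frac{2631016751}{1406119356}$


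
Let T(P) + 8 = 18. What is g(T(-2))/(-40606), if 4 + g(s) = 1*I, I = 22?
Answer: -9/20303 ≈ -0.00044328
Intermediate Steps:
T(P) = 10 (T(P) = -8 + 18 = 10)
g(s) = 18 (g(s) = -4 + 1*22 = -4 + 22 = 18)
g(T(-2))/(-40606) = 18/(-40606) = 18*(-1/40606) = -9/20303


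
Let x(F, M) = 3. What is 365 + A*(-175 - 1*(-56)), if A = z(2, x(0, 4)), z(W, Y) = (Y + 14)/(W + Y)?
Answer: -198/5 ≈ -39.600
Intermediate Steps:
z(W, Y) = (14 + Y)/(W + Y)
A = 17/5 (A = (14 + 3)/(2 + 3) = 17/5 ≈ 3.4000)
365 + A*(-175 - 1*(-56)) = 365 + 17*(-175 - 1*(-56))/5 = 365 + 17*(-175 + 56)/5 = 365 + (17/5)*(-119) = 365 - 2023/5 = -198/5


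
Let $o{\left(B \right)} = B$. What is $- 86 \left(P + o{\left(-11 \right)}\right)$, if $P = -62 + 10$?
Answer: $5418$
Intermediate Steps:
$P = -52$
$- 86 \left(P + o{\left(-11 \right)}\right) = - 86 \left(-52 - 11\right) = \left(-86\right) \left(-63\right) = 5418$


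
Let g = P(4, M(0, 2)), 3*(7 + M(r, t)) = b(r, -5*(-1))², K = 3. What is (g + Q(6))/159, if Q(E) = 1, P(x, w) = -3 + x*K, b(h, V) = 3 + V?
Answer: 10/159 ≈ 0.062893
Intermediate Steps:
M(r, t) = 43/3 (M(r, t) = -7 + (3 - 5*(-1))²/3 = -7 + (3 + 5)²/3 = -7 + (⅓)*8² = -7 + (⅓)*64 = -7 + 64/3 = 43/3)
P(x, w) = -3 + 3*x (P(x, w) = -3 + x*3 = -3 + 3*x)
g = 9 (g = -3 + 3*4 = -3 + 12 = 9)
(g + Q(6))/159 = (9 + 1)/159 = (1/159)*10 = 10/159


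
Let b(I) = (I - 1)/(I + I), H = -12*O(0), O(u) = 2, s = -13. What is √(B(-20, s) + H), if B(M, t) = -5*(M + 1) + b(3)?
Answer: √642/3 ≈ 8.4459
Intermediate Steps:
H = -24 (H = -12*2 = -24)
b(I) = (-1 + I)/(2*I) (b(I) = (-1 + I)/((2*I)) = (-1 + I)*(1/(2*I)) = (-1 + I)/(2*I))
B(M, t) = -14/3 - 5*M (B(M, t) = -5*(M + 1) + (½)*(-1 + 3)/3 = -5*(1 + M) + (½)*(⅓)*2 = (-5 - 5*M) + ⅓ = -14/3 - 5*M)
√(B(-20, s) + H) = √((-14/3 - 5*(-20)) - 24) = √((-14/3 + 100) - 24) = √(286/3 - 24) = √(214/3) = √642/3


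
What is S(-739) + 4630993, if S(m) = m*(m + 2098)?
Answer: 3626692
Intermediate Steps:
S(m) = m*(2098 + m)
S(-739) + 4630993 = -739*(2098 - 739) + 4630993 = -739*1359 + 4630993 = -1004301 + 4630993 = 3626692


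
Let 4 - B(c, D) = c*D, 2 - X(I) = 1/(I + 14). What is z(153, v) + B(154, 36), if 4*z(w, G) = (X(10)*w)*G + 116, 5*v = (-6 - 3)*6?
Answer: -505599/80 ≈ -6320.0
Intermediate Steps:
v = -54/5 (v = ((-6 - 3)*6)/5 = (-9*6)/5 = (1/5)*(-54) = -54/5 ≈ -10.800)
X(I) = 2 - 1/(14 + I) (X(I) = 2 - 1/(I + 14) = 2 - 1/(14 + I))
z(w, G) = 29 + 47*G*w/96 (z(w, G) = ((((27 + 2*10)/(14 + 10))*w)*G + 116)/4 = ((((27 + 20)/24)*w)*G + 116)/4 = ((((1/24)*47)*w)*G + 116)/4 = ((47*w/24)*G + 116)/4 = (47*G*w/24 + 116)/4 = (116 + 47*G*w/24)/4 = 29 + 47*G*w/96)
B(c, D) = 4 - D*c (B(c, D) = 4 - c*D = 4 - D*c)
z(153, v) + B(154, 36) = (29 + (47/96)*(-54/5)*153) + (4 - 1*36*154) = (29 - 64719/80) + (4 - 5544) = -62399/80 - 5540 = -505599/80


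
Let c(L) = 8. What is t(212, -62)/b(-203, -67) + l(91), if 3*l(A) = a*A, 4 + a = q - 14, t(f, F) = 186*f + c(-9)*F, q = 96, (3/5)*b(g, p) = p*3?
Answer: 753674/335 ≈ 2249.8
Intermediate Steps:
b(g, p) = 5*p (b(g, p) = 5*(p*3)/3 = 5*(3*p)/3 = 5*p)
t(f, F) = 8*F + 186*f (t(f, F) = 186*f + 8*F = 8*F + 186*f)
a = 78 (a = -4 + (96 - 14) = -4 + 82 = 78)
l(A) = 26*A (l(A) = (78*A)/3 = 26*A)
t(212, -62)/b(-203, -67) + l(91) = (8*(-62) + 186*212)/((5*(-67))) + 26*91 = (-496 + 39432)/(-335) + 2366 = 38936*(-1/335) + 2366 = -38936/335 + 2366 = 753674/335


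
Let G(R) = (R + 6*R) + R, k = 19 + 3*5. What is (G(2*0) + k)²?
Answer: 1156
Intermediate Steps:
k = 34 (k = 19 + 15 = 34)
G(R) = 8*R (G(R) = 7*R + R = 8*R)
(G(2*0) + k)² = (8*(2*0) + 34)² = (8*0 + 34)² = (0 + 34)² = 34² = 1156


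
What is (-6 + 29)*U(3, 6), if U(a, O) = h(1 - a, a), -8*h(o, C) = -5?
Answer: 115/8 ≈ 14.375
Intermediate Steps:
h(o, C) = 5/8 (h(o, C) = -⅛*(-5) = 5/8)
U(a, O) = 5/8
(-6 + 29)*U(3, 6) = (-6 + 29)*(5/8) = 23*(5/8) = 115/8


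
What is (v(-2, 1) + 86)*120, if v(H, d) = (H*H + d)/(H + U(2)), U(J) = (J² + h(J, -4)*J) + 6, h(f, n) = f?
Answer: 10370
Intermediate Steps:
U(J) = 6 + 2*J² (U(J) = (J² + J*J) + 6 = (J² + J²) + 6 = 2*J² + 6 = 6 + 2*J²)
v(H, d) = (d + H²)/(14 + H) (v(H, d) = (H*H + d)/(H + (6 + 2*2²)) = (H² + d)/(H + (6 + 2*4)) = (d + H²)/(H + (6 + 8)) = (d + H²)/(H + 14) = (d + H²)/(14 + H))
(v(-2, 1) + 86)*120 = ((1 + (-2)²)/(14 - 2) + 86)*120 = ((1 + 4)/12 + 86)*120 = ((1/12)*5 + 86)*120 = (5/12 + 86)*120 = (1037/12)*120 = 10370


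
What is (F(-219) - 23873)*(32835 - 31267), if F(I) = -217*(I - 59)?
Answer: 57158304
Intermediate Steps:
F(I) = 12803 - 217*I (F(I) = -217*(-59 + I) = 12803 - 217*I)
(F(-219) - 23873)*(32835 - 31267) = ((12803 - 217*(-219)) - 23873)*(32835 - 31267) = ((12803 + 47523) - 23873)*1568 = (60326 - 23873)*1568 = 36453*1568 = 57158304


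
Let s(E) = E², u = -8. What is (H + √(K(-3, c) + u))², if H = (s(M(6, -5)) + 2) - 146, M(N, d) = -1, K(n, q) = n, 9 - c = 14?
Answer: (-143 + I*√11)² ≈ 20438.0 - 948.55*I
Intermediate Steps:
c = -5 (c = 9 - 1*14 = 9 - 14 = -5)
H = -143 (H = ((-1)² + 2) - 146 = (1 + 2) - 146 = 3 - 146 = -143)
(H + √(K(-3, c) + u))² = (-143 + √(-3 - 8))² = (-143 + √(-11))² = (-143 + I*√11)²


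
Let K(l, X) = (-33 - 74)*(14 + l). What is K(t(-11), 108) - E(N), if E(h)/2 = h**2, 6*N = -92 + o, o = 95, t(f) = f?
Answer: -643/2 ≈ -321.50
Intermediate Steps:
K(l, X) = -1498 - 107*l (K(l, X) = -107*(14 + l) = -1498 - 107*l)
N = 1/2 (N = (-92 + 95)/6 = (1/6)*3 = 1/2 ≈ 0.50000)
E(h) = 2*h**2
K(t(-11), 108) - E(N) = (-1498 - 107*(-11)) - 2*(1/2)**2 = (-1498 + 1177) - 2/4 = -321 - 1*1/2 = -321 - 1/2 = -643/2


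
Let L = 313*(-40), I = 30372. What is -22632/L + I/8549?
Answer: 71717301/13379185 ≈ 5.3604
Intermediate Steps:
L = -12520
-22632/L + I/8549 = -22632/(-12520) + 30372/8549 = -22632*(-1/12520) + 30372*(1/8549) = 2829/1565 + 30372/8549 = 71717301/13379185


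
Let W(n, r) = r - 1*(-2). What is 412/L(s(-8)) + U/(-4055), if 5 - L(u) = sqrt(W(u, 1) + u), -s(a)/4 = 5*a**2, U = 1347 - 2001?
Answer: 4602404/2639805 + 206*I*sqrt(1277)/651 ≈ 1.7435 + 11.308*I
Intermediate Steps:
W(n, r) = 2 + r (W(n, r) = r + 2 = 2 + r)
U = -654
s(a) = -20*a**2
L(u) = 5 - sqrt(3 + u) (L(u) = 5 - sqrt((2 + 1) + u) = 5 - sqrt(3 + u))
412/L(s(-8)) + U/(-4055) = 412/(5 - sqrt(3 - 20*(-8)**2)) - 654/(-4055) = 412/(5 - sqrt(3 - 20*64)) - 654*(-1/4055) = 412/(5 - sqrt(3 - 1280)) + 654/4055 = 412/(5 - sqrt(-1277)) + 654/4055 = 412/(5 - I*sqrt(1277)) + 654/4055 = 654/4055 + 412/(5 - I*sqrt(1277))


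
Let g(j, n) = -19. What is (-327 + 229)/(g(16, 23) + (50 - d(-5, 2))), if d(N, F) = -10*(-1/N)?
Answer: -98/33 ≈ -2.9697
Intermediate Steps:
d(N, F) = 10/N (d(N, F) = -(-10)/N = 10/N)
(-327 + 229)/(g(16, 23) + (50 - d(-5, 2))) = (-327 + 229)/(-19 + (50 - 10/(-5))) = -98/(-19 + (50 - 10*(-1)/5)) = -98/(-19 + (50 - 1*(-2))) = -98/(-19 + (50 + 2)) = -98/(-19 + 52) = -98/33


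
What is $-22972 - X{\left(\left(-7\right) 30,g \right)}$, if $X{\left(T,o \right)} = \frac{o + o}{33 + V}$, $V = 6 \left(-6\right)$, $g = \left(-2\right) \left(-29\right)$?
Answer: $- \frac{68800}{3} \approx -22933.0$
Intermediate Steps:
$g = 58$
$V = -36$
$X{\left(T,o \right)} = - \frac{2 o}{3}$ ($X{\left(T,o \right)} = \frac{o + o}{33 - 36} = \frac{2 o}{-3} = 2 o \left(- \frac{1}{3}\right) = - \frac{2 o}{3}$)
$-22972 - X{\left(\left(-7\right) 30,g \right)} = -22972 - \left(- \frac{2}{3}\right) 58 = -22972 - - \frac{116}{3} = -22972 + \frac{116}{3} = - \frac{68800}{3}$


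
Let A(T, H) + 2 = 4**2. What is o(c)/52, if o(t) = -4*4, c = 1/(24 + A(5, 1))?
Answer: -4/13 ≈ -0.30769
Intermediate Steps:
A(T, H) = 14 (A(T, H) = -2 + 4**2 = -2 + 16 = 14)
c = 1/38 (c = 1/(24 + 14) = 1/38 ≈ 0.026316)
o(t) = -16
o(c)/52 = -16/52 = -16*1/52 = -4/13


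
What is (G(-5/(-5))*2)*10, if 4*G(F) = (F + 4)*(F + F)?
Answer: 50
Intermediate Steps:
G(F) = F*(4 + F)/2 (G(F) = ((F + 4)*(F + F))/4 = ((4 + F)*(2*F))/4 = (2*F*(4 + F))/4 = F*(4 + F)/2)
(G(-5/(-5))*2)*10 = (((-5/(-5))*(4 - 5/(-5))/2)*2)*10 = (((-5*(-⅕))*(4 - 5*(-⅕))/2)*2)*10 = (((½)*1*(4 + 1))*2)*10 = (((½)*1*5)*2)*10 = ((5/2)*2)*10 = 5*10 = 50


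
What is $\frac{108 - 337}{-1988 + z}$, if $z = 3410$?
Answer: $- \frac{229}{1422} \approx -0.16104$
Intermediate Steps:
$\frac{108 - 337}{-1988 + z} = \frac{108 - 337}{-1988 + 3410} = - \frac{229}{1422}$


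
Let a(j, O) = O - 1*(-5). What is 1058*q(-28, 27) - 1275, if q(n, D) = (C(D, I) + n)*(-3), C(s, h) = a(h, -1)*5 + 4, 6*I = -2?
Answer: 11421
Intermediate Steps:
I = -1/3 (I = (1/6)*(-2) = -1/3 ≈ -0.33333)
a(j, O) = 5 + O (a(j, O) = O + 5 = 5 + O)
C(s, h) = 24 (C(s, h) = (5 - 1)*5 + 4 = 4*5 + 4 = 20 + 4 = 24)
q(n, D) = -72 - 3*n (q(n, D) = (24 + n)*(-3) = -72 - 3*n)
1058*q(-28, 27) - 1275 = 1058*(-72 - 3*(-28)) - 1275 = 1058*(-72 + 84) - 1275 = 1058*12 - 1275 = 12696 - 1275 = 11421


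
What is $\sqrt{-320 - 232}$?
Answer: $2 i \sqrt{138} \approx 23.495 i$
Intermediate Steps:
$\sqrt{-320 - 232} = \sqrt{-552} = 2 i \sqrt{138}$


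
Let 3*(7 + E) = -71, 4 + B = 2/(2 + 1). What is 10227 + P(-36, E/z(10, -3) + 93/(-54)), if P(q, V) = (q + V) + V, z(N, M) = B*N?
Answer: 2292614/225 ≈ 10189.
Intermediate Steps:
B = -10/3 (B = -4 + 2/(2 + 1) = -4 + 2/3 = -4 + 2*(⅓) = -4 + ⅔ = -10/3 ≈ -3.3333)
E = -92/3 (E = -7 + (⅓)*(-71) = -7 - 71/3 = -92/3 ≈ -30.667)
z(N, M) = -10*N/3
P(q, V) = q + 2*V (P(q, V) = (V + q) + V = q + 2*V)
10227 + P(-36, E/z(10, -3) + 93/(-54)) = 10227 + (-36 + 2*(-92/(3*((-10/3*10))) + 93/(-54))) = 10227 + (-36 + 2*(-92/(3*(-100/3)) + 93*(-1/54))) = 10227 + (-36 + 2*(-92/3*(-3/100) - 31/18)) = 10227 + (-36 + 2*(23/25 - 31/18)) = 10227 + (-36 + 2*(-361/450)) = 10227 + (-36 - 361/225) = 10227 - 8461/225 = 2292614/225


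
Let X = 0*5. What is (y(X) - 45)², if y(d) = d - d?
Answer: 2025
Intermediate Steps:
X = 0
y(d) = 0
(y(X) - 45)² = (0 - 45)² = (-45)² = 2025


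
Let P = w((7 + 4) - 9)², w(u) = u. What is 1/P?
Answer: ¼ ≈ 0.25000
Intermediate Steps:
P = 4 (P = ((7 + 4) - 9)² = (11 - 9)² = 2² = 4)
1/P = 1/4 = ¼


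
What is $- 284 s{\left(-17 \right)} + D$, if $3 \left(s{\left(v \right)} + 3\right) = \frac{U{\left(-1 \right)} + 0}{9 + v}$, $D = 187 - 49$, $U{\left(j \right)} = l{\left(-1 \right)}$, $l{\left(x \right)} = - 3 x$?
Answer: $\frac{2051}{2} \approx 1025.5$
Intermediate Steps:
$U{\left(j \right)} = 3$ ($U{\left(j \right)} = \left(-3\right) \left(-1\right) = 3$)
$D = 138$ ($D = 187 - 49 = 138$)
$s{\left(v \right)} = -3 + \frac{1}{9 + v}$ ($s{\left(v \right)} = -3 + \frac{\left(3 + 0\right) \frac{1}{9 + v}}{3} = -3 + \frac{3 \frac{1}{9 + v}}{3} = -3 + \frac{1}{9 + v}$)
$- 284 s{\left(-17 \right)} + D = - 284 \frac{-26 - -51}{9 - 17} + 138 = - 284 \frac{-26 + 51}{-8} + 138 = - 284 \left(\left(- \frac{1}{8}\right) 25\right) + 138 = \left(-284\right) \left(- \frac{25}{8}\right) + 138 = \frac{1775}{2} + 138 = \frac{2051}{2}$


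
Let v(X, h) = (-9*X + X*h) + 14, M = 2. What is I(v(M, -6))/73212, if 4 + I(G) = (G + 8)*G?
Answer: 31/18303 ≈ 0.0016937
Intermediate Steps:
v(X, h) = 14 - 9*X + X*h
I(G) = -4 + G*(8 + G) (I(G) = -4 + (G + 8)*G = -4 + (8 + G)*G = -4 + G*(8 + G))
I(v(M, -6))/73212 = (-4 + (14 - 9*2 + 2*(-6))² + 8*(14 - 9*2 + 2*(-6)))/73212 = (-4 + (14 - 18 - 12)² + 8*(14 - 18 - 12))*(1/73212) = (-4 + (-16)² + 8*(-16))*(1/73212) = (-4 + 256 - 128)*(1/73212) = 124*(1/73212) = 31/18303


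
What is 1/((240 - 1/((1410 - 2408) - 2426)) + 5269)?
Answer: 3424/18862817 ≈ 0.00018152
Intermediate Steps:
1/((240 - 1/((1410 - 2408) - 2426)) + 5269) = 1/((240 - 1/(-998 - 2426)) + 5269) = 1/((240 - 1/(-3424)) + 5269) = 1/((240 - 1*(-1/3424)) + 5269) = 1/((240 + 1/3424) + 5269) = 1/(821761/3424 + 5269) = 1/(18862817/3424) = 3424/18862817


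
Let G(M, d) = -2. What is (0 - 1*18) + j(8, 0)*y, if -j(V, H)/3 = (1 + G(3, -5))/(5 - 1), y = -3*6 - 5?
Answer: -141/4 ≈ -35.250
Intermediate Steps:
y = -23 (y = -18 - 5 = -23)
j(V, H) = 3/4 (j(V, H) = -3*(1 - 2)/(5 - 1) = -(-3)/4 = -3*(-1/4) = 3/4)
(0 - 1*18) + j(8, 0)*y = (0 - 1*18) + (3/4)*(-23) = (0 - 18) - 69/4 = -18 - 69/4 = -141/4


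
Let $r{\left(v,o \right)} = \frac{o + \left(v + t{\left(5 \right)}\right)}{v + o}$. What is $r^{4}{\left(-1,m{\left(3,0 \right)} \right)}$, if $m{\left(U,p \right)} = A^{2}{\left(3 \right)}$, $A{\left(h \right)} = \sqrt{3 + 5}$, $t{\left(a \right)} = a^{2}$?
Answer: $\frac{1048576}{2401} \approx 436.72$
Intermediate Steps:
$A{\left(h \right)} = 2 \sqrt{2}$ ($A{\left(h \right)} = \sqrt{8} = 2 \sqrt{2}$)
$m{\left(U,p \right)} = 8$ ($m{\left(U,p \right)} = \left(2 \sqrt{2}\right)^{2} = 8$)
$r{\left(v,o \right)} = \frac{25 + o + v}{o + v}$ ($r{\left(v,o \right)} = \frac{o + \left(v + 5^{2}\right)}{v + o} = \frac{o + \left(v + 25\right)}{o + v} = \frac{o + \left(25 + v\right)}{o + v} = \frac{25 + o + v}{o + v}$)
$r^{4}{\left(-1,m{\left(3,0 \right)} \right)} = \left(\frac{25 + 8 - 1}{8 - 1}\right)^{4} = \left(\frac{1}{7} \cdot 32\right)^{4} = \left(\frac{32}{7}\right)^{4} = \frac{1048576}{2401}$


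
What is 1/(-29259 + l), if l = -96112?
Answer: -1/125371 ≈ -7.9763e-6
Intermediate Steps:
1/(-29259 + l) = 1/(-29259 - 96112) = 1/(-125371) = -1/125371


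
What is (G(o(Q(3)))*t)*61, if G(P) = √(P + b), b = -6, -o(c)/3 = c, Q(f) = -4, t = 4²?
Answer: 976*√6 ≈ 2390.7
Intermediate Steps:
t = 16
o(c) = -3*c
G(P) = √(-6 + P) (G(P) = √(P - 6) = √(-6 + P))
(G(o(Q(3)))*t)*61 = (√(-6 - 3*(-4))*16)*61 = (√(-6 + 12)*16)*61 = (√6*16)*61 = (16*√6)*61 = 976*√6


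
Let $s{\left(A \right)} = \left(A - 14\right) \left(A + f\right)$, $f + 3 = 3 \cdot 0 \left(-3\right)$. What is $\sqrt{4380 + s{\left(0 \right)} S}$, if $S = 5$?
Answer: $3 \sqrt{510} \approx 67.75$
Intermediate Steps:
$f = -3$ ($f = -3 + 3 \cdot 0 \left(-3\right) = -3 + 0 \left(-3\right) = -3 + 0 = -3$)
$s{\left(A \right)} = \left(-14 + A\right) \left(-3 + A\right)$ ($s{\left(A \right)} = \left(A - 14\right) \left(A - 3\right) = \left(-14 + A\right) \left(-3 + A\right)$)
$\sqrt{4380 + s{\left(0 \right)} S} = \sqrt{4380 + \left(42 + 0^{2} - 0\right) 5} = \sqrt{4380 + \left(42 + 0 + 0\right) 5} = \sqrt{4380 + 42 \cdot 5} = \sqrt{4380 + 210} = \sqrt{4590} = 3 \sqrt{510}$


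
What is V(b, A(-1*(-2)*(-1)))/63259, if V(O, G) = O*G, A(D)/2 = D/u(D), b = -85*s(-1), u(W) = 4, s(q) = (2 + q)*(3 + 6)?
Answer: 765/63259 ≈ 0.012093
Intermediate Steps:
s(q) = 18 + 9*q (s(q) = (2 + q)*9 = 18 + 9*q)
b = -765 (b = -85*(18 + 9*(-1)) = -85*(18 - 9) = -85*9 = -765)
A(D) = D/2 (A(D) = 2*(D/4) = D/2)
V(O, G) = G*O
V(b, A(-1*(-2)*(-1)))/63259 = (((-1*(-2)*(-1))/2)*(-765))/63259 = (((2*(-1))/2)*(-765))*(1/63259) = (((½)*(-2))*(-765))*(1/63259) = -1*(-765)*(1/63259) = 765*(1/63259) = 765/63259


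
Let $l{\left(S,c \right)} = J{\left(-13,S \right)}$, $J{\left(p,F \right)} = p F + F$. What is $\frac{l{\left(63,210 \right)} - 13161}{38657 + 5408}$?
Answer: $- \frac{13917}{44065} \approx -0.31583$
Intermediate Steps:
$J{\left(p,F \right)} = F + F p$ ($J{\left(p,F \right)} = F p + F = F + F p$)
$l{\left(S,c \right)} = - 12 S$ ($l{\left(S,c \right)} = S \left(1 - 13\right) = S \left(-12\right) = - 12 S$)
$\frac{l{\left(63,210 \right)} - 13161}{38657 + 5408} = \frac{\left(-12\right) 63 - 13161}{38657 + 5408} = \frac{-756 - 13161}{44065} = \left(-13917\right) \frac{1}{44065} = - \frac{13917}{44065}$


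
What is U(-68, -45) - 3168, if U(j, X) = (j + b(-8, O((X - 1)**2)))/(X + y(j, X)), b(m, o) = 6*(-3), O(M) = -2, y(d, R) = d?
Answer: -357898/113 ≈ -3167.2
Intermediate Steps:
b(m, o) = -18
U(j, X) = (-18 + j)/(X + j) (U(j, X) = (j - 18)/(X + j) = (-18 + j)/(X + j))
U(-68, -45) - 3168 = (-18 - 68)/(-45 - 68) - 3168 = -86/(-113) - 3168 = -1/113*(-86) - 3168 = 86/113 - 3168 = -357898/113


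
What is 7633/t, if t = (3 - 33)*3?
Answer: -7633/90 ≈ -84.811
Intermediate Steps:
t = -90 (t = -30*3 = -90)
7633/t = 7633/(-90) = 7633*(-1/90) = -7633/90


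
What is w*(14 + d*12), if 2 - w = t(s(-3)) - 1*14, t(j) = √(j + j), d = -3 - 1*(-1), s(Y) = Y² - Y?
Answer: -160 + 20*√6 ≈ -111.01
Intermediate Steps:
d = -2 (d = -3 + 1 = -2)
t(j) = √2*√j (t(j) = √(2*j) = √2*√j)
w = 16 - 2*√6 (w = 2 - (√2*√(-3*(-1 - 3)) - 1*14) = 2 - (√2*√(-3*(-4)) - 14) = 2 - (√2*√12 - 14) = 2 - (√2*(2*√3) - 14) = 2 - (2*√6 - 14) = 2 - (-14 + 2*√6) = 2 + (14 - 2*√6) = 16 - 2*√6 ≈ 11.101)
w*(14 + d*12) = (16 - 2*√6)*(14 - 2*12) = (16 - 2*√6)*(14 - 24) = (16 - 2*√6)*(-10) = -160 + 20*√6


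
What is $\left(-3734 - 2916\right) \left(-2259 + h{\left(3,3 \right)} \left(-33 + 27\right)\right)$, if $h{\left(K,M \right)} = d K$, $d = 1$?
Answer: $15142050$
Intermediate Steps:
$h{\left(K,M \right)} = K$ ($h{\left(K,M \right)} = 1 K = K$)
$\left(-3734 - 2916\right) \left(-2259 + h{\left(3,3 \right)} \left(-33 + 27\right)\right) = \left(-3734 - 2916\right) \left(-2259 + 3 \left(-33 + 27\right)\right) = - 6650 \left(-2259 + 3 \left(-6\right)\right) = - 6650 \left(-2259 - 18\right) = \left(-6650\right) \left(-2277\right) = 15142050$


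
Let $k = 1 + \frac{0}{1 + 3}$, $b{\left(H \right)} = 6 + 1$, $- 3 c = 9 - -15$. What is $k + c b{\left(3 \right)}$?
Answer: $-55$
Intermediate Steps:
$c = -8$ ($c = - \frac{9 - -15}{3} = - \frac{9 + 15}{3} = \left(- \frac{1}{3}\right) 24 = -8$)
$b{\left(H \right)} = 7$
$k = 1$ ($k = 1 + \frac{0}{4} = 1 + 0 \cdot \frac{1}{4} = 1 + 0 = 1$)
$k + c b{\left(3 \right)} = 1 - 56 = -55$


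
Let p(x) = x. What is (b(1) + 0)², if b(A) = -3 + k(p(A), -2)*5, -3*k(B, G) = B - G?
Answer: 64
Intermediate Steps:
k(B, G) = -B/3 + G/3 (k(B, G) = -(B - G)/3 = -B/3 + G/3)
b(A) = -19/3 - 5*A/3 (b(A) = -3 + (-A/3 + (⅓)*(-2))*5 = -3 + (-A/3 - ⅔)*5 = -3 + (-⅔ - A/3)*5 = -3 + (-10/3 - 5*A/3) = -19/3 - 5*A/3)
(b(1) + 0)² = ((-19/3 - 5/3*1) + 0)² = ((-19/3 - 5/3) + 0)² = (-8 + 0)² = (-8)² = 64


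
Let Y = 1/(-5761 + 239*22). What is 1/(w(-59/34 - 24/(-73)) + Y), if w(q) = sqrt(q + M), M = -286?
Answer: -1248446/180482201569 - 253009*I*sqrt(1770517326)/180482201569 ≈ -6.9173e-6 - 0.058986*I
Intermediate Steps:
w(q) = sqrt(-286 + q) (w(q) = sqrt(q - 286) = sqrt(-286 + q))
Y = -1/503 (Y = 1/(-5761 + 5258) = 1/(-503) = -1/503 ≈ -0.0019881)
1/(w(-59/34 - 24/(-73)) + Y) = 1/(sqrt(-286 + (-59/34 - 24/(-73))) - 1/503) = 1/(sqrt(-286 + (-59*1/34 - 24*(-1/73))) - 1/503) = 1/(sqrt(-286 + (-59/34 + 24/73)) - 1/503) = 1/(sqrt(-286 - 3491/2482) - 1/503) = 1/(sqrt(-713343/2482) - 1/503) = 1/(I*sqrt(1770517326)/2482 - 1/503) = 1/(-1/503 + I*sqrt(1770517326)/2482)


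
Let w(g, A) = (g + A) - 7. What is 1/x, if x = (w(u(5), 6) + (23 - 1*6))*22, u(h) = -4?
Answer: 1/264 ≈ 0.0037879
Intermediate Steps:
w(g, A) = -7 + A + g (w(g, A) = (A + g) - 7 = -7 + A + g)
x = 264 (x = ((-7 + 6 - 4) + (23 - 1*6))*22 = (-5 + (23 - 6))*22 = (-5 + 17)*22 = 12*22 = 264)
1/x = 1/264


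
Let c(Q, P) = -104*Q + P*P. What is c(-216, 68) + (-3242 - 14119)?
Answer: 9727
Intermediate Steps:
c(Q, P) = P**2 - 104*Q (c(Q, P) = -104*Q + P**2 = P**2 - 104*Q)
c(-216, 68) + (-3242 - 14119) = (68**2 - 104*(-216)) + (-3242 - 14119) = (4624 + 22464) - 17361 = 27088 - 17361 = 9727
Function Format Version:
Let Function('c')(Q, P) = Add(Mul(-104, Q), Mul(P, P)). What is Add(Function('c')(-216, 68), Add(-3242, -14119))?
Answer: 9727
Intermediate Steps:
Function('c')(Q, P) = Add(Pow(P, 2), Mul(-104, Q)) (Function('c')(Q, P) = Add(Mul(-104, Q), Pow(P, 2)) = Add(Pow(P, 2), Mul(-104, Q)))
Add(Function('c')(-216, 68), Add(-3242, -14119)) = Add(Add(Pow(68, 2), Mul(-104, -216)), Add(-3242, -14119)) = Add(Add(4624, 22464), -17361) = Add(27088, -17361) = 9727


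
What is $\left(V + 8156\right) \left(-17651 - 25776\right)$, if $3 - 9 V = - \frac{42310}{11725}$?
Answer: $- \frac{7475865854479}{21105} \approx -3.5422 \cdot 10^{8}$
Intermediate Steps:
$V = \frac{15497}{21105}$ ($V = \frac{1}{3} - \frac{\left(-42310\right) \frac{1}{11725}}{9} = \frac{1}{3} - - \frac{8462}{21105} = \frac{1}{3} + \frac{8462}{21105} = \frac{15497}{21105} \approx 0.73428$)
$\left(V + 8156\right) \left(-17651 - 25776\right) = \left(\frac{15497}{21105} + 8156\right) \left(-17651 - 25776\right) = \frac{172147877}{21105} \left(-43427\right) = - \frac{7475865854479}{21105}$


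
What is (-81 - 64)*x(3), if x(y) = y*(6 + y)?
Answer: -3915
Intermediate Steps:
(-81 - 64)*x(3) = (-81 - 64)*(3*(6 + 3)) = -435*9 = -145*27 = -3915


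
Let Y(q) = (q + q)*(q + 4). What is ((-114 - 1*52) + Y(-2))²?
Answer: 30276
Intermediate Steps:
Y(q) = 2*q*(4 + q) (Y(q) = (2*q)*(4 + q) = 2*q*(4 + q))
((-114 - 1*52) + Y(-2))² = ((-114 - 1*52) + 2*(-2)*(4 - 2))² = ((-114 - 52) + 2*(-2)*2)² = (-166 - 8)² = (-174)² = 30276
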